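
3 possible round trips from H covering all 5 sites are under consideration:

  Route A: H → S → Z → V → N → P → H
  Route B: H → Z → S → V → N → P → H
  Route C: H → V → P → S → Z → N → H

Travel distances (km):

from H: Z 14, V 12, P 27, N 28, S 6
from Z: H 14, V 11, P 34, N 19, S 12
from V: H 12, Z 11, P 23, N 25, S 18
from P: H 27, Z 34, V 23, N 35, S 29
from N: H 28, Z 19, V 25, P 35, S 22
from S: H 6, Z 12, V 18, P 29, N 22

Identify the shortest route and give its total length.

116 km — Route A is the shortest.

Route A: 6 + 12 + 11 + 25 + 35 + 27 = 116
Route B: 14 + 12 + 18 + 25 + 35 + 27 = 131
Route C: 12 + 23 + 29 + 12 + 19 + 28 = 123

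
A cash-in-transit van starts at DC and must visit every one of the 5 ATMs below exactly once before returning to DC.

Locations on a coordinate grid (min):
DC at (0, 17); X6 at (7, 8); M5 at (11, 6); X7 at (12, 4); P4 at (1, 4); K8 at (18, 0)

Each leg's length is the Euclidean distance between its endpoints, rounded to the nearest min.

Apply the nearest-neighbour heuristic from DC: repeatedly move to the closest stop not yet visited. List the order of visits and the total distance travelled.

Nearest-neighbour total = 54 min; route DC → X6 → M5 → X7 → K8 → P4 → DC.

At DC the remaining stops are X6 11, P4 13, M5 16, X7 18, K8 25; go to X6.
At X6 the remaining stops are M5 4, X7 6, P4 7, K8 14; go to M5.
At M5 the remaining stops are X7 2, K8 9, P4 10; go to X7.
At X7 the remaining stops are K8 7, P4 11; go to K8.
At K8 the remaining stops are P4 17; go to P4.
Return P4→DC: 13.
Total = 11 + 4 + 2 + 7 + 17 + 13 = 54.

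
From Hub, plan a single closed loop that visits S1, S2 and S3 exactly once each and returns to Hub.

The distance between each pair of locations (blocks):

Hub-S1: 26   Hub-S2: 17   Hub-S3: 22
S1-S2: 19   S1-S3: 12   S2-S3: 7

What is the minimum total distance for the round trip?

62 blocks — the shortest possible round trip.

Hub→S1→S2→S3→Hub: 26+19+7+22 = 74
Hub→S1→S3→S2→Hub: 26+12+7+17 = 62
Hub→S2→S1→S3→Hub: 17+19+12+22 = 70
The minimum is 62.
One optimal route: Hub → S1 → S3 → S2 → Hub (or its reverse).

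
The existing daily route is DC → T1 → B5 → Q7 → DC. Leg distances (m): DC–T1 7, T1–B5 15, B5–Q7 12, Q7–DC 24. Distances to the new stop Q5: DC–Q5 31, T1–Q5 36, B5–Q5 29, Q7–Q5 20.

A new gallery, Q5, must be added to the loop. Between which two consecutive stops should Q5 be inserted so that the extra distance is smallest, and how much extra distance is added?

+27 m — insert Q5 between Q7 and DC.

Insertion cost between consecutive stops i–j is d(i,Q5) + d(Q5,j) − d(i,j):
  between DC and T1: 31 + 36 − 7 = 60
  between T1 and B5: 36 + 29 − 15 = 50
  between B5 and Q7: 29 + 20 − 12 = 37
  between Q7 and DC: 20 + 31 − 24 = 27
Cheapest insertion is between Q7 and DC, adding 27.
New total = 58 + 27 = 85.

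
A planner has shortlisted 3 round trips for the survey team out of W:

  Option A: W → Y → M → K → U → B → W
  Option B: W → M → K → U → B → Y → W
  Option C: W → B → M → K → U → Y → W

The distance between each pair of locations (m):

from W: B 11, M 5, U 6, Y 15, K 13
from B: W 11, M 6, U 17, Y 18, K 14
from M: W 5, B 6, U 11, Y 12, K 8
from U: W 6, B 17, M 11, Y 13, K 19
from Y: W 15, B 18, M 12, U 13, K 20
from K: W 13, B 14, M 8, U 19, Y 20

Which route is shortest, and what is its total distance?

Option A: 15 + 12 + 8 + 19 + 17 + 11 = 82
Option B: 5 + 8 + 19 + 17 + 18 + 15 = 82
Option C: 11 + 6 + 8 + 19 + 13 + 15 = 72

Shortest is Option C, total 72 m.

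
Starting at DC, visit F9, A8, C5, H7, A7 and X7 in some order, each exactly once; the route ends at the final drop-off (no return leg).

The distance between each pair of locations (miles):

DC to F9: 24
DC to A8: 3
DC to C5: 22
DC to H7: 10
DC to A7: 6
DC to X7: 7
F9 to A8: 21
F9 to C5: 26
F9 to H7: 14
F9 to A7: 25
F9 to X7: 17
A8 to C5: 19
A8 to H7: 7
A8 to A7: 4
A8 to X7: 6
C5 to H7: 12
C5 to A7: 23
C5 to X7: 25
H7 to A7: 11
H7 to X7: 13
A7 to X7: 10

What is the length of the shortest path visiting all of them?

Shortest open route: 59 miles.

There are 6! = 720 possible orderings.
DC→F9→A8→C5→H7→A7→X7: 24+21+19+12+11+10 = 97
DC→F9→A8→C5→H7→X7→A7: 24+21+19+12+13+10 = 99
DC→F9→A8→C5→A7→H7→X7: 24+21+19+23+11+13 = 111
DC→F9→A8→C5→A7→X7→H7: 24+21+19+23+10+13 = 110
DC→F9→A8→C5→X7→H7→A7: 24+21+19+25+13+11 = 113
DC→F9→A8→C5→X7→A7→H7: 24+21+19+25+10+11 = 110
DC→F9→A8→H7→C5→A7→X7: 24+21+7+12+23+10 = 97
DC→F9→A8→H7→C5→X7→A7: 24+21+7+12+25+10 = 99
… (712 more)
DC→A7→A8→X7→F9→H7→C5: 6+4+6+17+14+12 = 59  ← best
The minimum is 59.
One shortest path: DC → A7 → A8 → X7 → F9 → H7 → C5.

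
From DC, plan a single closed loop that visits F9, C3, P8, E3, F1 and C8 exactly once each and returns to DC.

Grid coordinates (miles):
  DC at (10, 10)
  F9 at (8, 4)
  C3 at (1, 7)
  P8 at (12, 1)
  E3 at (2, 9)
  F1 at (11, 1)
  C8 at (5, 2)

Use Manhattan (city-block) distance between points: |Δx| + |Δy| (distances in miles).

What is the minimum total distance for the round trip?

With 6 stops there are 6!/2 = 360 distinct round trips (a route and its reverse cost the same).
DC→F9→C3→P8→E3→F1→C8→DC: 8+10+17+18+17+7+13 = 90
DC→F9→C3→P8→E3→C8→F1→DC: 8+10+17+18+10+7+10 = 80
DC→F9→C3→P8→F1→E3→C8→DC: 8+10+17+1+17+10+13 = 76
DC→F9→C3→P8→F1→C8→E3→DC: 8+10+17+1+7+10+9 = 62
DC→F9→C3→P8→C8→E3→F1→DC: 8+10+17+8+10+17+10 = 80
DC→F9→C3→P8→C8→F1→E3→DC: 8+10+17+8+7+17+9 = 76
DC→F9→C3→E3→P8→F1→C8→DC: 8+10+3+18+1+7+13 = 60
DC→F9→C3→E3→P8→C8→F1→DC: 8+10+3+18+8+7+10 = 64
… (352 more)
DC→F9→P8→F1→C8→C3→E3→DC: 8+7+1+7+9+3+9 = 44  ← best
The minimum is 44.
One optimal route: DC → F9 → P8 → F1 → C8 → C3 → E3 → DC (or its reverse).

Minimum total distance: 44 miles.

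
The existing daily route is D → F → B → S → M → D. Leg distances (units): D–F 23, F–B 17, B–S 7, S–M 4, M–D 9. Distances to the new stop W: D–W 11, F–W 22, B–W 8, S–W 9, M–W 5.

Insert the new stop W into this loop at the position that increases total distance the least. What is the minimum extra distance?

Insertion cost between consecutive stops i–j is d(i,W) + d(W,j) − d(i,j):
  between D and F: 11 + 22 − 23 = 10
  between F and B: 22 + 8 − 17 = 13
  between B and S: 8 + 9 − 7 = 10
  between S and M: 9 + 5 − 4 = 10
  between M and D: 5 + 11 − 9 = 7
Cheapest insertion is between M and D, adding 7.
New total = 60 + 7 = 67.

Minimum extra distance: 7, inserting W between M and D.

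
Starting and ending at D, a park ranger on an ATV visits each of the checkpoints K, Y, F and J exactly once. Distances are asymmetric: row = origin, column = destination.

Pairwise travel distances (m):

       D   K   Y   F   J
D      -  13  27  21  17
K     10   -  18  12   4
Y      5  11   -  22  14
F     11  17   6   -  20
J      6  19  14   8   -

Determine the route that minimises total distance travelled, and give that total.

D → K → Y → F → J → D: 13+18+22+20+6 = 79
D → K → Y → J → F → D: 13+18+14+8+11 = 64
D → K → F → Y → J → D: 13+12+6+14+6 = 51
D → K → F → J → Y → D: 13+12+20+14+5 = 64
D → K → J → Y → F → D: 13+4+14+22+11 = 64
D → K → J → F → Y → D: 13+4+8+6+5 = 36
D → Y → K → F → J → D: 27+11+12+20+6 = 76
D → Y → K → J → F → D: 27+11+4+8+11 = 61
D → Y → F → K → J → D: 27+22+17+4+6 = 76
D → Y → F → J → K → D: 27+22+20+19+10 = 98
D → Y → J → K → F → D: 27+14+19+12+11 = 83
D → Y → J → F → K → D: 27+14+8+17+10 = 76
D → F → K → Y → J → D: 21+17+18+14+6 = 76
D → F → K → J → Y → D: 21+17+4+14+5 = 61
… (10 more)
The minimum is 36.
One optimal route: D → K → J → F → Y → D.

36 m — the shortest possible round trip.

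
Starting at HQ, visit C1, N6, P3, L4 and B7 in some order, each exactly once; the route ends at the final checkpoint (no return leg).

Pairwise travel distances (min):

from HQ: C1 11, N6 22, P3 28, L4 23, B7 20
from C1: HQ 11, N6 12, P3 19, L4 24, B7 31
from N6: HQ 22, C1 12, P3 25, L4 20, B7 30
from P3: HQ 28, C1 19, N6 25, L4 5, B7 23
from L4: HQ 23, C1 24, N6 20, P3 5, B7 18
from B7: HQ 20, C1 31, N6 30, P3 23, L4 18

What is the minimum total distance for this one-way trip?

Minimum one-way distance = 71 min.

There are 5! = 120 possible orderings.
HQ→C1→N6→P3→L4→B7: 11+12+25+5+18 = 71
HQ→C1→N6→P3→B7→L4: 11+12+25+23+18 = 89
HQ→C1→N6→L4→P3→B7: 11+12+20+5+23 = 71
HQ→C1→N6→L4→B7→P3: 11+12+20+18+23 = 84
HQ→C1→N6→B7→P3→L4: 11+12+30+23+5 = 81
HQ→C1→N6→B7→L4→P3: 11+12+30+18+5 = 76
HQ→C1→P3→N6→L4→B7: 11+19+25+20+18 = 93
HQ→C1→P3→N6→B7→L4: 11+19+25+30+18 = 103
HQ→C1→P3→L4→N6→B7: 11+19+5+20+30 = 85
HQ→C1→P3→L4→B7→N6: 11+19+5+18+30 = 83
HQ→C1→P3→B7→N6→L4: 11+19+23+30+20 = 103
HQ→C1→P3→B7→L4→N6: 11+19+23+18+20 = 91
HQ→C1→L4→N6→P3→B7: 11+24+20+25+23 = 103
HQ→C1→L4→N6→B7→P3: 11+24+20+30+23 = 108
… (106 more)
The minimum is 71.
One shortest path: HQ → C1 → N6 → P3 → L4 → B7.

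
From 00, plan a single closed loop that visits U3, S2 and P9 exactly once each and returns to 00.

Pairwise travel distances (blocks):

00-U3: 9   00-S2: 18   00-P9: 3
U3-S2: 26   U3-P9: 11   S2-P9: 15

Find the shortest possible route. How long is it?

00 → U3 → S2 → P9 → 00: 9+26+15+3 = 53
00 → U3 → P9 → S2 → 00: 9+11+15+18 = 53
00 → S2 → U3 → P9 → 00: 18+26+11+3 = 58
The minimum is 53.
One optimal route: 00 → U3 → S2 → P9 → 00 (or its reverse).

53 blocks — the shortest possible round trip.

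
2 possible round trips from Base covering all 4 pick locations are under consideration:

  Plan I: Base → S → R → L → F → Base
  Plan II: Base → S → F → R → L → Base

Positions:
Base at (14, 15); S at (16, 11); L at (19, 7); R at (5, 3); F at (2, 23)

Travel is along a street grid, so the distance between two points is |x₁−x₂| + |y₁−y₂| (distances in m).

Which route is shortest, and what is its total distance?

86 m — Plan II is the shortest.

Plan I: 6 + 19 + 18 + 33 + 20 = 96
Plan II: 6 + 26 + 23 + 18 + 13 = 86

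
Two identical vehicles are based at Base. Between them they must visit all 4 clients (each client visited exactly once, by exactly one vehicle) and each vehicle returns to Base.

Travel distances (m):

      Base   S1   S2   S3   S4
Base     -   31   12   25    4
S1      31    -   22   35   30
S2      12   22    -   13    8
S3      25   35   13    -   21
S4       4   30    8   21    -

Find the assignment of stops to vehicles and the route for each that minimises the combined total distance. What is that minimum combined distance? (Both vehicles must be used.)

Try each way of splitting the stops between the two vehicles (each non-empty) and, for each split, find the best tour for each vehicle:
  {S1} + {S2, S3, S4}: 62 + 50 = 112
  {S2} + {S1, S3, S4}: 24 + 91 = 115
  {S1, S2} + {S3, S4}: 65 + 50 = 115
  {S3} + {S1, S2, S4}: 50 + 65 = 115
  {S1, S3} + {S2, S4}: 91 + 24 = 115
  {S2, S3} + {S1, S4}: 50 + 65 = 115
  … (7 splits in total)
  {S1, S2, S3} + {S4}: 91 + 8 = 99  ← best
Best: vehicle 1 Base → S1 → S2 → S3 → Base = 91; vehicle 2 Base → S4 → Base = 8; combined 99.

99 m — the smallest possible combined total.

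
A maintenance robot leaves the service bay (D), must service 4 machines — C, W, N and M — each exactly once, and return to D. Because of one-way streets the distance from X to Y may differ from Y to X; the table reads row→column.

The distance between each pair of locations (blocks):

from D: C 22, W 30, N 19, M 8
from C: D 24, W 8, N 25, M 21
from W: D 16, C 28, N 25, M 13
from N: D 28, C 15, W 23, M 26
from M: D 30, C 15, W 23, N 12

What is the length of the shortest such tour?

Minimum total distance: 59 blocks.

D-C-W-N-M-D: 22+8+25+26+30 = 111
D-C-W-M-N-D: 22+8+13+12+28 = 83
D-C-N-W-M-D: 22+25+23+13+30 = 113
D-C-N-M-W-D: 22+25+26+23+16 = 112
D-C-M-W-N-D: 22+21+23+25+28 = 119
D-C-M-N-W-D: 22+21+12+23+16 = 94
D-W-C-N-M-D: 30+28+25+26+30 = 139
D-W-C-M-N-D: 30+28+21+12+28 = 119
D-W-N-C-M-D: 30+25+15+21+30 = 121
D-W-N-M-C-D: 30+25+26+15+24 = 120
D-W-M-C-N-D: 30+13+15+25+28 = 111
D-W-M-N-C-D: 30+13+12+15+24 = 94
D-N-C-W-M-D: 19+15+8+13+30 = 85
D-N-C-M-W-D: 19+15+21+23+16 = 94
… (10 more)
D-M-N-C-W-D: 8+12+15+8+16 = 59  ← best
The minimum is 59.
One optimal route: D → M → N → C → W → D.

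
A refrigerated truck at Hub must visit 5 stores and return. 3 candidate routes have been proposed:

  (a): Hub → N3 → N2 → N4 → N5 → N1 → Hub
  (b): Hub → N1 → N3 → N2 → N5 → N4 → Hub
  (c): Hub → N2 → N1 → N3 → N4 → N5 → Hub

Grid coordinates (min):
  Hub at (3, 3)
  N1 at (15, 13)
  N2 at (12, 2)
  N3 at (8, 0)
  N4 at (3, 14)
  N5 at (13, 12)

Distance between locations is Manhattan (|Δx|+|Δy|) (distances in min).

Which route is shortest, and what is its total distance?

(a): 8 + 6 + 21 + 12 + 3 + 22 = 72
(b): 22 + 20 + 6 + 11 + 12 + 11 = 82
(c): 10 + 14 + 20 + 19 + 12 + 19 = 94

72 min — (a) is the shortest.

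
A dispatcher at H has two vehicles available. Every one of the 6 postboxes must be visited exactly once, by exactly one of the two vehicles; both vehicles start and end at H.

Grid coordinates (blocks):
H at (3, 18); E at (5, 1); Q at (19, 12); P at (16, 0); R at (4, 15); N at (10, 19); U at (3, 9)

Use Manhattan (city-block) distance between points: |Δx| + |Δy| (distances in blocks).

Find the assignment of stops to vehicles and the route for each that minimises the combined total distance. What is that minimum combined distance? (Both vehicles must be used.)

Minimum combined distance: 78 blocks.

Try each way of splitting the stops between the two vehicles (each non-empty) and, for each split, find the best tour for each vehicle:
  {E} + {Q, P, R, N, U}: 38 + 72 = 110
  {Q} + {E, P, R, N, U}: 44 + 66 = 110
  {E, Q} + {P, R, N, U}: 66 + 66 = 132
  {P} + {E, Q, R, N, U}: 62 + 70 = 132
  {E, P} + {Q, R, N, U}: 62 + 54 = 116
  {Q, P} + {E, R, N, U}: 68 + 52 = 120
  … (31 splits in total)
  {R} + {E, Q, P, N, U}: 8 + 70 = 78  ← best
Best: vehicle 1 H → R → H = 8; vehicle 2 H → N → Q → P → E → U → H = 70; combined 78.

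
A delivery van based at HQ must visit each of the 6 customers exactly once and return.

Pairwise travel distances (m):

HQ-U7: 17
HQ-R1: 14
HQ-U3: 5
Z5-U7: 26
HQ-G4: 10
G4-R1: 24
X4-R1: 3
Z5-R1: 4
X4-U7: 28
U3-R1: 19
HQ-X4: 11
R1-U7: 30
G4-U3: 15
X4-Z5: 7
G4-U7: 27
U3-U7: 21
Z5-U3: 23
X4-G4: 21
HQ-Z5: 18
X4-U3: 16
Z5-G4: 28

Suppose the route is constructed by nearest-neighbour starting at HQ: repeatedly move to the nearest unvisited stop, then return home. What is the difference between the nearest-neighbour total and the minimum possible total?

Excess over optimum: 1 m.

From HQ: U3=5, G4=10, X4=11, R1=14, U7=17, Z5=18 → choose U3 (5).
From U3: G4=15, X4=16, R1=19, U7=21, Z5=23 → choose G4 (15).
From G4: X4=21, R1=24, U7=27, Z5=28 → choose X4 (21).
From X4: R1=3, Z5=7, U7=28 → choose R1 (3).
From R1: Z5=4, U7=30 → choose Z5 (4).
From Z5: U7=26 → choose U7 (26).
NN route HQ → U3 → G4 → X4 → R1 → Z5 → U7 → HQ costs 91.
Optimal: HQ → X4 → R1 → Z5 → U7 → U3 → G4 → HQ costs 90 (by enumerating all 360 distinct tours).
Excess = 91 − 90 = 1.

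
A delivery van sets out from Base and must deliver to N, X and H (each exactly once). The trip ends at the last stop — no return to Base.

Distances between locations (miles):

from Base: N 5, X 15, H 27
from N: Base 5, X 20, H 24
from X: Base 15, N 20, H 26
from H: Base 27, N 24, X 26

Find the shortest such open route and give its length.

Shortest open route: 51 miles.

There are 3! = 6 possible orderings.
Base → N → X → H: 5+20+26 = 51
Base → N → H → X: 5+24+26 = 55
Base → X → N → H: 15+20+24 = 59
Base → X → H → N: 15+26+24 = 65
Base → H → N → X: 27+24+20 = 71
Base → H → X → N: 27+26+20 = 73
The minimum is 51.
One shortest path: Base → N → X → H.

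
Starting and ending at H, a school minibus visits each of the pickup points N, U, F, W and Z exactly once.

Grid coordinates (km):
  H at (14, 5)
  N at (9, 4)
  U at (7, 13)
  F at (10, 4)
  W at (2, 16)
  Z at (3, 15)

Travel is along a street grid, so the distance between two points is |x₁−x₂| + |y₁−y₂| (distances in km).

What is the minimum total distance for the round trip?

Shortest round trip = 48 km.

H→N→U→F→W→Z→H: 6+11+12+20+2+21 = 72
H→N→U→F→Z→W→H: 6+11+12+18+2+23 = 72
H→N→U→W→F→Z→H: 6+11+8+20+18+21 = 84
H→N→U→W→Z→F→H: 6+11+8+2+18+5 = 50
H→N→U→Z→F→W→H: 6+11+6+18+20+23 = 84
H→N→U→Z→W→F→H: 6+11+6+2+20+5 = 50
H→N→F→U→W→Z→H: 6+1+12+8+2+21 = 50
H→N→F→U→Z→W→H: 6+1+12+6+2+23 = 50
H→N→F→W→U→Z→H: 6+1+20+8+6+21 = 62
H→N→F→W→Z→U→H: 6+1+20+2+6+15 = 50
H→N→F→Z→U→W→H: 6+1+18+6+8+23 = 62
H→N→F→Z→W→U→H: 6+1+18+2+8+15 = 50
H→N→W→U→F→Z→H: 6+19+8+12+18+21 = 84
H→N→W→U→Z→F→H: 6+19+8+6+18+5 = 62
… (46 more)
H→U→W→Z→N→F→H: 15+8+2+17+1+5 = 48  ← best
The minimum is 48.
One optimal route: H → U → W → Z → N → F → H (or its reverse).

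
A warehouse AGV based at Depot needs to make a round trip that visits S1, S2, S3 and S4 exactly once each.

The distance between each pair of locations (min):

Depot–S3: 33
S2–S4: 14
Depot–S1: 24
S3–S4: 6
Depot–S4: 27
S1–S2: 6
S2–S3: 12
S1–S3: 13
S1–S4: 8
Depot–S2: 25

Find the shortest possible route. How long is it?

Shortest round trip = 75 min.

With 4 stops there are 4!/2 = 12 distinct round trips (a route and its reverse cost the same).
Depot → S1 → S2 → S3 → S4 → Depot: 24+6+12+6+27 = 75
Depot → S1 → S2 → S4 → S3 → Depot: 24+6+14+6+33 = 83
Depot → S1 → S3 → S2 → S4 → Depot: 24+13+12+14+27 = 90
Depot → S1 → S3 → S4 → S2 → Depot: 24+13+6+14+25 = 82
Depot → S1 → S4 → S2 → S3 → Depot: 24+8+14+12+33 = 91
Depot → S1 → S4 → S3 → S2 → Depot: 24+8+6+12+25 = 75
Depot → S2 → S1 → S3 → S4 → Depot: 25+6+13+6+27 = 77
Depot → S2 → S1 → S4 → S3 → Depot: 25+6+8+6+33 = 78
Depot → S2 → S3 → S1 → S4 → Depot: 25+12+13+8+27 = 85
Depot → S2 → S4 → S1 → S3 → Depot: 25+14+8+13+33 = 93
Depot → S3 → S1 → S2 → S4 → Depot: 33+13+6+14+27 = 93
Depot → S3 → S2 → S1 → S4 → Depot: 33+12+6+8+27 = 86
The minimum is 75.
One optimal route: Depot → S1 → S2 → S3 → S4 → Depot (or its reverse).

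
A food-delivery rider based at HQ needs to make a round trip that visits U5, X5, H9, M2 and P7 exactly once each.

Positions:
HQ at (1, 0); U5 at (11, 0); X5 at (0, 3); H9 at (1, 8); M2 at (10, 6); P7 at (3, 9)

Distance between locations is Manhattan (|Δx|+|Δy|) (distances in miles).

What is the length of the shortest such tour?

There are 60 distinct closed tours to check (reversals are equivalent).
HQ - U5 - X5 - H9 - M2 - P7 - HQ: 10+14+6+11+10+11 = 62
HQ - U5 - X5 - H9 - P7 - M2 - HQ: 10+14+6+3+10+15 = 58
HQ - U5 - X5 - M2 - H9 - P7 - HQ: 10+14+13+11+3+11 = 62
HQ - U5 - X5 - M2 - P7 - H9 - HQ: 10+14+13+10+3+8 = 58
HQ - U5 - X5 - P7 - H9 - M2 - HQ: 10+14+9+3+11+15 = 62
HQ - U5 - X5 - P7 - M2 - H9 - HQ: 10+14+9+10+11+8 = 62
HQ - U5 - H9 - X5 - M2 - P7 - HQ: 10+18+6+13+10+11 = 68
HQ - U5 - H9 - X5 - P7 - M2 - HQ: 10+18+6+9+10+15 = 68
HQ - U5 - H9 - M2 - X5 - P7 - HQ: 10+18+11+13+9+11 = 72
HQ - U5 - H9 - M2 - P7 - X5 - HQ: 10+18+11+10+9+4 = 62
HQ - U5 - H9 - P7 - X5 - M2 - HQ: 10+18+3+9+13+15 = 68
HQ - U5 - H9 - P7 - M2 - X5 - HQ: 10+18+3+10+13+4 = 58
HQ - U5 - M2 - X5 - H9 - P7 - HQ: 10+7+13+6+3+11 = 50
HQ - U5 - M2 - X5 - P7 - H9 - HQ: 10+7+13+9+3+8 = 50
… (46 more)
HQ - U5 - M2 - P7 - H9 - X5 - HQ: 10+7+10+3+6+4 = 40  ← best
The minimum is 40.
One optimal route: HQ → U5 → M2 → P7 → H9 → X5 → HQ (or its reverse).

Minimum total distance: 40 miles.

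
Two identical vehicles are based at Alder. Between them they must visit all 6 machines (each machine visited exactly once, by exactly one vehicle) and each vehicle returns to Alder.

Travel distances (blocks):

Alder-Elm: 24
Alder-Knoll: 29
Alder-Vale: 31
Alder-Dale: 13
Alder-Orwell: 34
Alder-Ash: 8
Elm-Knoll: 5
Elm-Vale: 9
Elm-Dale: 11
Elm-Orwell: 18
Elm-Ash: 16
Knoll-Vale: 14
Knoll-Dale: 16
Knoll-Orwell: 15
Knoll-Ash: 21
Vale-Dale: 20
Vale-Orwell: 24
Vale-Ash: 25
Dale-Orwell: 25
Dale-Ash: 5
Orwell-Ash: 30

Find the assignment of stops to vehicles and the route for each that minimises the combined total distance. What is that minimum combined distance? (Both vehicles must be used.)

Minimum combined distance: 112 blocks.

There are 2^5 − 1 = 31 ways to divide the 6 stops into two non-empty groups. For each, the best each vehicle can do is its own shortest tour through its group:
  {Elm} + {Knoll, Vale, Dale, Orwell, Ash}: 48 + 96 = 144
  {Knoll} + {Elm, Vale, Dale, Orwell, Ash}: 58 + 91 = 149
  {Elm, Knoll} + {Vale, Dale, Orwell, Ash}: 58 + 91 = 149
  {Vale} + {Elm, Knoll, Dale, Orwell, Ash}: 62 + 78 = 140
  {Elm, Vale} + {Knoll, Dale, Orwell, Ash}: 64 + 78 = 142
  {Knoll, Vale} + {Elm, Dale, Orwell, Ash}: 74 + 76 = 150
  … (31 splits in total)
  {Elm, Knoll, Vale, Dale, Orwell} + {Ash}: 96 + 16 = 112  ← best
Best: vehicle 1 Alder → Dale → Elm → Vale → Knoll → Orwell → Alder = 96; vehicle 2 Alder → Ash → Alder = 16; combined 112.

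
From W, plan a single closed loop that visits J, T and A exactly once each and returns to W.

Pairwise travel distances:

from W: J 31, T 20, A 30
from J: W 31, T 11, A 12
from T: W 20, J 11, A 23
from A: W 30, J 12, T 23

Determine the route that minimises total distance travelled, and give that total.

There are 3 distinct closed tours to check (reversals are equivalent).
W → J → T → A → W: 31+11+23+30 = 95
W → J → A → T → W: 31+12+23+20 = 86
W → T → J → A → W: 20+11+12+30 = 73
The minimum is 73.
One optimal route: W → T → J → A → W (or its reverse).

Minimum total distance: 73.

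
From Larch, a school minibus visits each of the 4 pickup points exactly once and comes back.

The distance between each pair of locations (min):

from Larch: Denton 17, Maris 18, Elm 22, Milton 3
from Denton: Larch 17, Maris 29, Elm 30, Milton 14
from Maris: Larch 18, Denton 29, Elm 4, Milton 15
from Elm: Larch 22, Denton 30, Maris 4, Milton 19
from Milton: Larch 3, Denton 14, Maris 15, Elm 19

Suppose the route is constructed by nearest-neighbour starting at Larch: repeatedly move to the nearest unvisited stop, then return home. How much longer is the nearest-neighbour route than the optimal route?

Excess over optimum: 3 min.

Larch: Milton=3, Denton=17, Maris=18, Elm=22 ⇒ Milton
Milton: Denton=14, Maris=15, Elm=19 ⇒ Denton
Denton: Maris=29, Elm=30 ⇒ Maris
Maris: Elm=4 ⇒ Elm
NN route Larch → Milton → Denton → Maris → Elm → Larch costs 72.
Optimal: Larch → Denton → Elm → Maris → Milton → Larch costs 69 (by enumerating all 12 distinct tours).
Excess = 72 − 69 = 3.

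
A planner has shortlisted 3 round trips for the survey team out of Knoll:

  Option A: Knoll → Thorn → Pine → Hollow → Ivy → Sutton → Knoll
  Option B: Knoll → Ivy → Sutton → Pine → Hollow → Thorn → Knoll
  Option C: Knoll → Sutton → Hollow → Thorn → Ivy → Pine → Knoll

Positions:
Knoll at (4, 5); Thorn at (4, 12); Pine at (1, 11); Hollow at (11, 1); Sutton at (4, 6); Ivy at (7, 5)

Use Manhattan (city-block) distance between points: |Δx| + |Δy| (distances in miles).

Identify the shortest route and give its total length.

Option A: 7 + 4 + 20 + 8 + 4 + 1 = 44
Option B: 3 + 4 + 8 + 20 + 18 + 7 = 60
Option C: 1 + 12 + 18 + 10 + 12 + 9 = 62

Shortest is Option A, total 44 miles.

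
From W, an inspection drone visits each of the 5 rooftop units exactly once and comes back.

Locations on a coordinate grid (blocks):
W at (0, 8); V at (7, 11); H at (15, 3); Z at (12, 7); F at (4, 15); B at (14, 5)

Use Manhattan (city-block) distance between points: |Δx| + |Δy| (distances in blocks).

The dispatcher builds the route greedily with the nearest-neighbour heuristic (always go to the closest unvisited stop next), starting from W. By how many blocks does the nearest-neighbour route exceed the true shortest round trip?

The nearest-neighbour route is 6 blocks longer than optimal.

W: V=10, F=11, Z=13, B=17, H=20 ⇒ V
V: F=7, Z=9, B=13, H=16 ⇒ F
F: Z=16, B=20, H=23 ⇒ Z
Z: B=4, H=7 ⇒ B
B: H=3 ⇒ H
NN route W → V → F → Z → B → H → W costs 60.
Optimal: W → H → B → Z → V → F → W costs 54 (by enumerating all 60 distinct tours).
Excess = 60 − 54 = 6.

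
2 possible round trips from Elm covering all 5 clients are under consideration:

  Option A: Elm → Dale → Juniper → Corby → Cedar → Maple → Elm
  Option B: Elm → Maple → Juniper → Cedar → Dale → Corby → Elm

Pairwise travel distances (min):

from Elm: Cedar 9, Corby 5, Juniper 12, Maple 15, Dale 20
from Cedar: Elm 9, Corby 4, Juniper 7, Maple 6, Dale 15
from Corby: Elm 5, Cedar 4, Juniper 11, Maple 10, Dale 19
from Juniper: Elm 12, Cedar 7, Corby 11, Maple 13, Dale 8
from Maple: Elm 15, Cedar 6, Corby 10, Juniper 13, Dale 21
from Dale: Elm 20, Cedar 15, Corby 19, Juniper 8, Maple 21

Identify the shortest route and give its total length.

Shortest is Option A, total 64 min.

Option A: 20 + 8 + 11 + 4 + 6 + 15 = 64
Option B: 15 + 13 + 7 + 15 + 19 + 5 = 74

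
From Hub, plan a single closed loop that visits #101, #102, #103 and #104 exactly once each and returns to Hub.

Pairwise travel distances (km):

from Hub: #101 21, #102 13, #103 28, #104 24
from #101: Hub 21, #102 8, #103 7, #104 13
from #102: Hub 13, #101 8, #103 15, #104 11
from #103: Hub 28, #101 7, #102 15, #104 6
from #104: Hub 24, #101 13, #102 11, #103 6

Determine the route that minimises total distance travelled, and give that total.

Hub → #101 → #102 → #103 → #104 → Hub: 21+8+15+6+24 = 74
Hub → #101 → #102 → #104 → #103 → Hub: 21+8+11+6+28 = 74
Hub → #101 → #103 → #102 → #104 → Hub: 21+7+15+11+24 = 78
Hub → #101 → #103 → #104 → #102 → Hub: 21+7+6+11+13 = 58
Hub → #101 → #104 → #102 → #103 → Hub: 21+13+11+15+28 = 88
Hub → #101 → #104 → #103 → #102 → Hub: 21+13+6+15+13 = 68
Hub → #102 → #101 → #103 → #104 → Hub: 13+8+7+6+24 = 58
Hub → #102 → #101 → #104 → #103 → Hub: 13+8+13+6+28 = 68
Hub → #102 → #103 → #101 → #104 → Hub: 13+15+7+13+24 = 72
Hub → #102 → #104 → #101 → #103 → Hub: 13+11+13+7+28 = 72
Hub → #103 → #101 → #102 → #104 → Hub: 28+7+8+11+24 = 78
Hub → #103 → #102 → #101 → #104 → Hub: 28+15+8+13+24 = 88
The minimum is 58.
One optimal route: Hub → #101 → #103 → #104 → #102 → Hub (or its reverse).

Shortest round trip = 58 km.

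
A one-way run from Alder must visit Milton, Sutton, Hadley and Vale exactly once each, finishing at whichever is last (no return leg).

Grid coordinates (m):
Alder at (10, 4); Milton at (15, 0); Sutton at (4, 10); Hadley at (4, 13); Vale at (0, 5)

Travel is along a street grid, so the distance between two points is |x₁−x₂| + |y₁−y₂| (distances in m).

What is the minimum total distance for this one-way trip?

There are 4! = 24 possible orderings.
Alder→Milton→Sutton→Hadley→Vale: 9+21+3+12 = 45
Alder→Milton→Sutton→Vale→Hadley: 9+21+9+12 = 51
Alder→Milton→Hadley→Sutton→Vale: 9+24+3+9 = 45
Alder→Milton→Hadley→Vale→Sutton: 9+24+12+9 = 54
Alder→Milton→Vale→Sutton→Hadley: 9+20+9+3 = 41
Alder→Milton→Vale→Hadley→Sutton: 9+20+12+3 = 44
Alder→Sutton→Milton→Hadley→Vale: 12+21+24+12 = 69
Alder→Sutton→Milton→Vale→Hadley: 12+21+20+12 = 65
Alder→Sutton→Hadley→Milton→Vale: 12+3+24+20 = 59
Alder→Sutton→Hadley→Vale→Milton: 12+3+12+20 = 47
Alder→Sutton→Vale→Milton→Hadley: 12+9+20+24 = 65
Alder→Sutton→Vale→Hadley→Milton: 12+9+12+24 = 57
Alder→Hadley→Milton→Sutton→Vale: 15+24+21+9 = 69
Alder→Hadley→Milton→Vale→Sutton: 15+24+20+9 = 68
… (10 more)
The minimum is 41.
One shortest path: Alder → Milton → Vale → Sutton → Hadley.

Shortest open route: 41 m.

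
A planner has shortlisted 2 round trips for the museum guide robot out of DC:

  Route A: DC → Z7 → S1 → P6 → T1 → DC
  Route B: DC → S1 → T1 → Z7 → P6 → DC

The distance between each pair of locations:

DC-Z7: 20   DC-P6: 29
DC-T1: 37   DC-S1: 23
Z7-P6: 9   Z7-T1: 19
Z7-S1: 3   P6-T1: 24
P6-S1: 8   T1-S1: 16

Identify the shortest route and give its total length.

Shortest is Route A, total 92.

Route A: 20 + 3 + 8 + 24 + 37 = 92
Route B: 23 + 16 + 19 + 9 + 29 = 96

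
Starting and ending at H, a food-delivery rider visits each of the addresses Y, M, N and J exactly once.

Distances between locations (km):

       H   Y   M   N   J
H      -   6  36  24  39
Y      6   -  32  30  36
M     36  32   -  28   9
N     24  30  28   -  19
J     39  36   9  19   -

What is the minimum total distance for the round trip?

Minimum total distance: 90 km.

With 4 stops there are 4!/2 = 12 distinct round trips (a route and its reverse cost the same).
H → Y → M → N → J → H: 6+32+28+19+39 = 124
H → Y → M → J → N → H: 6+32+9+19+24 = 90
H → Y → N → M → J → H: 6+30+28+9+39 = 112
H → Y → N → J → M → H: 6+30+19+9+36 = 100
H → Y → J → M → N → H: 6+36+9+28+24 = 103
H → Y → J → N → M → H: 6+36+19+28+36 = 125
H → M → Y → N → J → H: 36+32+30+19+39 = 156
H → M → Y → J → N → H: 36+32+36+19+24 = 147
H → M → N → Y → J → H: 36+28+30+36+39 = 169
H → M → J → Y → N → H: 36+9+36+30+24 = 135
H → N → Y → M → J → H: 24+30+32+9+39 = 134
H → N → M → Y → J → H: 24+28+32+36+39 = 159
The minimum is 90.
One optimal route: H → Y → M → J → N → H (or its reverse).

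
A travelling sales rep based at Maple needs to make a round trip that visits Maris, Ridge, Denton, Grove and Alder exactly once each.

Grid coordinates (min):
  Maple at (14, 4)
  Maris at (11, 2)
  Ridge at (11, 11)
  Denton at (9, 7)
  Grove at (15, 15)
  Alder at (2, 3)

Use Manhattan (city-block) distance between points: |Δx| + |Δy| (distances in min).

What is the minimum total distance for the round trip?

Shortest round trip = 52 min.

With 5 stops there are 5!/2 = 60 distinct round trips (a route and its reverse cost the same).
Maple → Maris → Ridge → Denton → Grove → Alder → Maple: 5+9+6+14+25+13 = 72
Maple → Maris → Ridge → Denton → Alder → Grove → Maple: 5+9+6+11+25+12 = 68
Maple → Maris → Ridge → Grove → Denton → Alder → Maple: 5+9+8+14+11+13 = 60
Maple → Maris → Ridge → Grove → Alder → Denton → Maple: 5+9+8+25+11+8 = 66
Maple → Maris → Ridge → Alder → Denton → Grove → Maple: 5+9+17+11+14+12 = 68
Maple → Maris → Ridge → Alder → Grove → Denton → Maple: 5+9+17+25+14+8 = 78
Maple → Maris → Denton → Ridge → Grove → Alder → Maple: 5+7+6+8+25+13 = 64
Maple → Maris → Denton → Ridge → Alder → Grove → Maple: 5+7+6+17+25+12 = 72
Maple → Maris → Denton → Grove → Ridge → Alder → Maple: 5+7+14+8+17+13 = 64
Maple → Maris → Denton → Grove → Alder → Ridge → Maple: 5+7+14+25+17+10 = 78
Maple → Maris → Denton → Alder → Ridge → Grove → Maple: 5+7+11+17+8+12 = 60
Maple → Maris → Denton → Alder → Grove → Ridge → Maple: 5+7+11+25+8+10 = 66
Maple → Maris → Grove → Ridge → Denton → Alder → Maple: 5+17+8+6+11+13 = 60
Maple → Maris → Grove → Ridge → Alder → Denton → Maple: 5+17+8+17+11+8 = 66
… (46 more)
Maple → Maris → Alder → Denton → Ridge → Grove → Maple: 5+10+11+6+8+12 = 52  ← best
The minimum is 52.
One optimal route: Maple → Maris → Alder → Denton → Ridge → Grove → Maple (or its reverse).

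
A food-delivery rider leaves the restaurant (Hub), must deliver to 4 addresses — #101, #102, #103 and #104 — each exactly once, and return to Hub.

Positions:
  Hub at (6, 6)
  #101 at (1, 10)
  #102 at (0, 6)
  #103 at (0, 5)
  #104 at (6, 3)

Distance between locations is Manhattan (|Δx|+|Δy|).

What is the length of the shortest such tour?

Minimum total distance: 26.

Hub-#101-#102-#103-#104-Hub: 9+5+1+8+3 = 26
Hub-#101-#102-#104-#103-Hub: 9+5+9+8+7 = 38
Hub-#101-#103-#102-#104-Hub: 9+6+1+9+3 = 28
Hub-#101-#103-#104-#102-Hub: 9+6+8+9+6 = 38
Hub-#101-#104-#102-#103-Hub: 9+12+9+1+7 = 38
Hub-#101-#104-#103-#102-Hub: 9+12+8+1+6 = 36
Hub-#102-#101-#103-#104-Hub: 6+5+6+8+3 = 28
Hub-#102-#101-#104-#103-Hub: 6+5+12+8+7 = 38
Hub-#102-#103-#101-#104-Hub: 6+1+6+12+3 = 28
Hub-#102-#104-#101-#103-Hub: 6+9+12+6+7 = 40
Hub-#103-#101-#102-#104-Hub: 7+6+5+9+3 = 30
Hub-#103-#102-#101-#104-Hub: 7+1+5+12+3 = 28
The minimum is 26.
One optimal route: Hub → #101 → #102 → #103 → #104 → Hub (or its reverse).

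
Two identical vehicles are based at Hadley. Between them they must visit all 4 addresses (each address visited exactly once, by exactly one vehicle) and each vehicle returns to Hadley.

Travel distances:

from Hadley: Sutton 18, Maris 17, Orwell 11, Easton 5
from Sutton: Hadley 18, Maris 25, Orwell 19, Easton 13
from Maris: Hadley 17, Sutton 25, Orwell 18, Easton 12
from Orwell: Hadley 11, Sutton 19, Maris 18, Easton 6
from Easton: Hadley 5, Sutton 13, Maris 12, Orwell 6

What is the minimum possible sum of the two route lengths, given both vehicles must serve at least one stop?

Check every non-empty split of the stops between the two vehicles; for each half take its own optimal tour:
  {Sutton} + {Maris, Orwell, Easton}: 36 + 46 = 82
  {Maris} + {Sutton, Orwell, Easton}: 34 + 48 = 82
  {Sutton, Maris} + {Orwell, Easton}: 60 + 22 = 82
  {Orwell} + {Sutton, Maris, Easton}: 22 + 60 = 82
  {Sutton, Orwell} + {Maris, Easton}: 48 + 34 = 82
  {Maris, Orwell} + {Sutton, Easton}: 46 + 36 = 82
  … (7 splits in total)
Best: vehicle 1 Hadley → Sutton → Hadley = 36; vehicle 2 Hadley → Maris → Orwell → Easton → Hadley = 46; combined 82.

Minimum combined distance: 82.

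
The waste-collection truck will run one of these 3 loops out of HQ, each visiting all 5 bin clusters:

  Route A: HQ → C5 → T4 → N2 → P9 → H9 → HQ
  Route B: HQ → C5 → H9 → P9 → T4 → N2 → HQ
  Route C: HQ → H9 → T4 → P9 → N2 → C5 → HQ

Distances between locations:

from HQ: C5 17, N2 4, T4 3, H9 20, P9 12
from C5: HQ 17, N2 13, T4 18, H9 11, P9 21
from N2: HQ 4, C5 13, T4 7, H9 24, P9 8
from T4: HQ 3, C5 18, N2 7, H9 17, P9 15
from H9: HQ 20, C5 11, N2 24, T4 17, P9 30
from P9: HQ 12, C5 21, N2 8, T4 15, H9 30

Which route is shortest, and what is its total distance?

Shortest is Route B, total 84.

Route A: 17 + 18 + 7 + 8 + 30 + 20 = 100
Route B: 17 + 11 + 30 + 15 + 7 + 4 = 84
Route C: 20 + 17 + 15 + 8 + 13 + 17 = 90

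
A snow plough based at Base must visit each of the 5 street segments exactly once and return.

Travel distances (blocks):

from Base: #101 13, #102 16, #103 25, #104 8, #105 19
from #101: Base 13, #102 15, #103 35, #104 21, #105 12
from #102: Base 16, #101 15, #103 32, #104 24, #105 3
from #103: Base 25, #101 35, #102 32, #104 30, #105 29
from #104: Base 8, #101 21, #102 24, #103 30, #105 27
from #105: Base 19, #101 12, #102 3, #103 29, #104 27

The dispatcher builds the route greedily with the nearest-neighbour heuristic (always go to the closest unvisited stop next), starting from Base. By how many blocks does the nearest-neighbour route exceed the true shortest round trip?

Base: #104=8, #101=13, #102=16, #105=19, #103=25 ⇒ #104
#104: #101=21, #102=24, #105=27, #103=30 ⇒ #101
#101: #105=12, #102=15, #103=35 ⇒ #105
#105: #102=3, #103=29 ⇒ #102
#102: #103=32 ⇒ #103
NN route Base → #104 → #101 → #105 → #102 → #103 → Base costs 101.
Optimal: Base → #101 → #102 → #105 → #103 → #104 → Base costs 98 (by enumerating all 60 distinct tours).
Excess = 101 − 98 = 3.

The nearest-neighbour route is 3 blocks longer than optimal.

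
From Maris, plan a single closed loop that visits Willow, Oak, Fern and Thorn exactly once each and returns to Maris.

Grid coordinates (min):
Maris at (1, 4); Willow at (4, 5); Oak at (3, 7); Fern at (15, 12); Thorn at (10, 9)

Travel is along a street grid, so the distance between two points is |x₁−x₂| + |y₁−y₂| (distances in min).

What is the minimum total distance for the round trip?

Shortest round trip = 44 min.

With 4 stops there are 4!/2 = 12 distinct round trips (a route and its reverse cost the same).
Maris→Willow→Oak→Fern→Thorn→Maris: 4+3+17+8+14 = 46
Maris→Willow→Oak→Thorn→Fern→Maris: 4+3+9+8+22 = 46
Maris→Willow→Fern→Oak→Thorn→Maris: 4+18+17+9+14 = 62
Maris→Willow→Fern→Thorn→Oak→Maris: 4+18+8+9+5 = 44
Maris→Willow→Thorn→Oak→Fern→Maris: 4+10+9+17+22 = 62
Maris→Willow→Thorn→Fern→Oak→Maris: 4+10+8+17+5 = 44
Maris→Oak→Willow→Fern→Thorn→Maris: 5+3+18+8+14 = 48
Maris→Oak→Willow→Thorn→Fern→Maris: 5+3+10+8+22 = 48
Maris→Oak→Fern→Willow→Thorn→Maris: 5+17+18+10+14 = 64
Maris→Oak→Thorn→Willow→Fern→Maris: 5+9+10+18+22 = 64
Maris→Fern→Willow→Oak→Thorn→Maris: 22+18+3+9+14 = 66
Maris→Fern→Oak→Willow→Thorn→Maris: 22+17+3+10+14 = 66
The minimum is 44.
One optimal route: Maris → Willow → Fern → Thorn → Oak → Maris (or its reverse).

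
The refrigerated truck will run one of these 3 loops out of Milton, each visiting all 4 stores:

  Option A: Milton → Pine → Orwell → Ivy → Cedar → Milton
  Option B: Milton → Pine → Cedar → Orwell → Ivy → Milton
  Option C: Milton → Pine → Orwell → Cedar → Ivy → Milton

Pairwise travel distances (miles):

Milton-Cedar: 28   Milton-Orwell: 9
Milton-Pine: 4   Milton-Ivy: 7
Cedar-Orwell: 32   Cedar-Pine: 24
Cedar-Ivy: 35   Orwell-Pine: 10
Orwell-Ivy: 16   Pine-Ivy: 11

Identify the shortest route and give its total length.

Shortest is Option B, total 83 miles.

Option A: 4 + 10 + 16 + 35 + 28 = 93
Option B: 4 + 24 + 32 + 16 + 7 = 83
Option C: 4 + 10 + 32 + 35 + 7 = 88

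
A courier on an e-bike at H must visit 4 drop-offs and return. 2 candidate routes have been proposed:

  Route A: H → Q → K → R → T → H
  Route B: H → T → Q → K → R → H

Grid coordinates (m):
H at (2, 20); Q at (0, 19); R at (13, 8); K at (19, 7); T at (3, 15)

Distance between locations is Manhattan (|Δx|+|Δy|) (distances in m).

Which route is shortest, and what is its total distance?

Route A: 3 + 31 + 7 + 17 + 6 = 64
Route B: 6 + 7 + 31 + 7 + 23 = 74

Shortest is Route A, total 64 m.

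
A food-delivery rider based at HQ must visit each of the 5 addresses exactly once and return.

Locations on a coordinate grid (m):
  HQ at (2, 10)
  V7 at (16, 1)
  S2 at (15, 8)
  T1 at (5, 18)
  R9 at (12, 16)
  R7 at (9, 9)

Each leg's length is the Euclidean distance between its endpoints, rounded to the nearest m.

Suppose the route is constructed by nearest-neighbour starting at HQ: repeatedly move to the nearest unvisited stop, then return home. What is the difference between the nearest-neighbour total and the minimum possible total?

Excess over optimum: 2 m.

HQ: R7=7, T1=9, R9=12, S2=13, V7=17 ⇒ R7
R7: S2=6, R9=8, T1=10, V7=11 ⇒ S2
S2: V7=7, R9=9, T1=14 ⇒ V7
V7: R9=16, T1=20 ⇒ R9
R9: T1=7 ⇒ T1
NN route HQ → R7 → S2 → V7 → R9 → T1 → HQ costs 52.
Optimal: HQ → T1 → R9 → S2 → V7 → R7 → HQ costs 50 (by enumerating all 60 distinct tours).
Excess = 52 − 50 = 2.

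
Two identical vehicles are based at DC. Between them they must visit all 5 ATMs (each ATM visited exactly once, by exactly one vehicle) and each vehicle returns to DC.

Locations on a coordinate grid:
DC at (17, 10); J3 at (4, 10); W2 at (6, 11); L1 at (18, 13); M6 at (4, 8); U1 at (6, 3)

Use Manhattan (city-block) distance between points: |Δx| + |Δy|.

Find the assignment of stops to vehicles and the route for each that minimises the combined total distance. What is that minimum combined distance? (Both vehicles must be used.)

There are 2^4 − 1 = 15 ways to divide the 5 stops into two non-empty groups. For each, the best each vehicle can do is its own shortest tour through its group:
  {J3} + {W2, L1, M6, U1}: 26 + 48 = 74
  {W2} + {J3, L1, M6, U1}: 24 + 48 = 72
  {J3, W2} + {L1, M6, U1}: 28 + 48 = 76
  {L1} + {J3, W2, M6, U1}: 8 + 42 = 50
  {J3, L1} + {W2, M6, U1}: 34 + 42 = 76
  {W2, L1} + {J3, M6, U1}: 30 + 40 = 70
  … (15 splits in total)
Best: vehicle 1 DC → L1 → DC = 8; vehicle 2 DC → J3 → M6 → U1 → W2 → DC = 42; combined 50.

50 — the smallest possible combined total.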